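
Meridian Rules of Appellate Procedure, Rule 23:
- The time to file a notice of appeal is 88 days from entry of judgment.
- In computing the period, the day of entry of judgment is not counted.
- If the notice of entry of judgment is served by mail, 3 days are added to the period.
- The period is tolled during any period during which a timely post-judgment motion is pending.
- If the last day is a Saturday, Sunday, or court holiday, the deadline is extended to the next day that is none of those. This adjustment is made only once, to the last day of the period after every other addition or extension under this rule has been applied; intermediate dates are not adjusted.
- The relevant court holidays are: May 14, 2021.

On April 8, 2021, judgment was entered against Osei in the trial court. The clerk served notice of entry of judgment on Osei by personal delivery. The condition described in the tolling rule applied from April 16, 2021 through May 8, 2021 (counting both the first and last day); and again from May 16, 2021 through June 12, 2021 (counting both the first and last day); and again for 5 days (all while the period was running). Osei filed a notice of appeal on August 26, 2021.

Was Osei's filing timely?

Yes

88 days after April 8, 2021 is July 5, 2021.
Service was not by mail, so no mail extension applies.
From April 16, 2021 through May 8, 2021 inclusive is 23 days; tolling adds 23 days: July 5, 2021 + 23 days = July 28, 2021.
From May 16, 2021 through June 12, 2021 inclusive is 28 days; tolling adds 28 days: July 28, 2021 + 28 days = August 25, 2021.
Tolling adds 5 days: August 25, 2021 + 5 days = August 30, 2021.
August 30, 2021 is a Monday and not a court holiday, so no extension applies.
The deadline is August 30, 2021; the filing on August 26, 2021 is on or before that date.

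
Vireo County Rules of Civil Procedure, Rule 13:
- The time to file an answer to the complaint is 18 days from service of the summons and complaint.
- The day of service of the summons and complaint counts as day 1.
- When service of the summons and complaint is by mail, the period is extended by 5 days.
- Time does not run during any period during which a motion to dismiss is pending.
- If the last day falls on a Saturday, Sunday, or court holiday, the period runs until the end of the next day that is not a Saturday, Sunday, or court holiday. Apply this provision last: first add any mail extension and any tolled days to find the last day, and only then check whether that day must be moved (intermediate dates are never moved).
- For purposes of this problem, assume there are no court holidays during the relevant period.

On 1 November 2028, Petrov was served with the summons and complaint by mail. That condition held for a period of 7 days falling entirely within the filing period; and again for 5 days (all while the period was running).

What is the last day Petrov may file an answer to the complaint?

Counting 1 November 2028 as day 1, day 18 is November 18, 2028.
Service was by mail, adding 5 days: November 18, 2028 + 5 days = November 23, 2028.
Tolling adds 7 days: November 23, 2028 + 7 days = November 30, 2028.
Tolling adds 5 days: November 30, 2028 + 5 days = December 5, 2028.
December 5, 2028 is a Tuesday and not a court holiday, so no extension applies.

December 5, 2028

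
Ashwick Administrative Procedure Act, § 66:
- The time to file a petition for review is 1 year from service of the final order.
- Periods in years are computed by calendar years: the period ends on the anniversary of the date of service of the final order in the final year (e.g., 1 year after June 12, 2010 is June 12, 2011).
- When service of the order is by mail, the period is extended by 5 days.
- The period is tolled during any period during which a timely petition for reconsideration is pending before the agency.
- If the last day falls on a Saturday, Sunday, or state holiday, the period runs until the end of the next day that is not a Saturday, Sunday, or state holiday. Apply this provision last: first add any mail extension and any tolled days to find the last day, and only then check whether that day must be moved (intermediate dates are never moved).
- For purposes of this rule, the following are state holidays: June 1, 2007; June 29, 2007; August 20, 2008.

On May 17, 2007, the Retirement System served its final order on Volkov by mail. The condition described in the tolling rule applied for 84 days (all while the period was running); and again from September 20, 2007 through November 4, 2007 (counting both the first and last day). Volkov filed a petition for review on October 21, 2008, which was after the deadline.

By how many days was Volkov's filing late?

22 days

1 year after May 17, 2007 is May 17, 2008.
Service was by mail, adding 5 days: May 17, 2008 + 5 days = May 22, 2008.
Tolling adds 84 days: May 22, 2008 + 84 days = August 14, 2008.
From September 20, 2007 through November 4, 2007 inclusive is 46 days; tolling adds 46 days: August 14, 2008 + 46 days = September 29, 2008.
September 29, 2008 is a Monday and not a state holiday, so no extension applies.
The deadline is September 29, 2008; from September 29, 2008 to October 21, 2008 is 22 days.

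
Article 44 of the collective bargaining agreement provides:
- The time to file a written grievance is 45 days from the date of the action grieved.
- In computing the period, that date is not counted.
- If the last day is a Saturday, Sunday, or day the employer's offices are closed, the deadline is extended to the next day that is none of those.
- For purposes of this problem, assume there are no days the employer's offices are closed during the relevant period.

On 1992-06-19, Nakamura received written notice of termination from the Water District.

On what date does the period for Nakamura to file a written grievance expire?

August 3, 1992

45 days after 1992-06-19 is August 3, 1992.
August 3, 1992 is a Monday and not a day the employer's offices are closed, so no extension applies.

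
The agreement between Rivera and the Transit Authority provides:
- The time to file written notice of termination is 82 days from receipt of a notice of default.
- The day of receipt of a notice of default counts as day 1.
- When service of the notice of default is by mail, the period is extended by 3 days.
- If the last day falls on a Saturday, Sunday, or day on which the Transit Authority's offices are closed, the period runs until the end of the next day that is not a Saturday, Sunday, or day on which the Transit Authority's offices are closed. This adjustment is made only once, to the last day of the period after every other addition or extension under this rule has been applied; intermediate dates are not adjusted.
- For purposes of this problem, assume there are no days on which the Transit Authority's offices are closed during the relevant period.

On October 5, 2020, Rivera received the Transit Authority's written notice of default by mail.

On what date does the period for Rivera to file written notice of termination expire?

December 28, 2020

Counting October 5, 2020 as day 1, day 82 is December 25, 2020.
Service was by mail, adding 3 days: December 25, 2020 + 3 days = December 28, 2020.
December 28, 2020 is a Monday and not a day on which the Transit Authority's offices are closed, so no extension applies.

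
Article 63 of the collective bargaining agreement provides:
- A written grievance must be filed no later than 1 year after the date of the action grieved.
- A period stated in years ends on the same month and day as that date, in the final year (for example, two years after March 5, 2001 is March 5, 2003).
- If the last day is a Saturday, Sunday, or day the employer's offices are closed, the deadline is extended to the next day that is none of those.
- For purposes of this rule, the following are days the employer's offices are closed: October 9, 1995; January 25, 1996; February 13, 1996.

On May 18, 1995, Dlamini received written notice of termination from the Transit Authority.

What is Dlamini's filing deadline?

May 20, 1996

1 year after May 18, 1995 is May 18, 1996.
May 18, 1996 is Saturday; May 19, 1996 is Sunday. The next qualifying day is May 20, 1996.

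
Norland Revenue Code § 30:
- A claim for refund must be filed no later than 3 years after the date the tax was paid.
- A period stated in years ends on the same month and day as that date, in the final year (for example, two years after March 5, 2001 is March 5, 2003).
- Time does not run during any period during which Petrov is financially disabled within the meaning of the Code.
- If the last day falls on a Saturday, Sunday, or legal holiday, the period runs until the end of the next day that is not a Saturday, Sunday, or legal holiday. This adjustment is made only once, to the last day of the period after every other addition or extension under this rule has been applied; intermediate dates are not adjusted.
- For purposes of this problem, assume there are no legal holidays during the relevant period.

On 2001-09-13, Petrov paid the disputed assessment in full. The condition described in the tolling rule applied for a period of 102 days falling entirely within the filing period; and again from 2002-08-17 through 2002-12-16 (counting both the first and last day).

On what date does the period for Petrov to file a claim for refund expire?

3 years after 2001-09-13 is September 13, 2004.
Tolling adds 102 days: September 13, 2004 + 102 days = December 24, 2004.
From August 17, 2002 through December 16, 2002 inclusive is 122 days; tolling adds 122 days: December 24, 2004 + 122 days = April 25, 2005.
April 25, 2005 is a Monday and not a legal holiday, so no extension applies.

April 25, 2005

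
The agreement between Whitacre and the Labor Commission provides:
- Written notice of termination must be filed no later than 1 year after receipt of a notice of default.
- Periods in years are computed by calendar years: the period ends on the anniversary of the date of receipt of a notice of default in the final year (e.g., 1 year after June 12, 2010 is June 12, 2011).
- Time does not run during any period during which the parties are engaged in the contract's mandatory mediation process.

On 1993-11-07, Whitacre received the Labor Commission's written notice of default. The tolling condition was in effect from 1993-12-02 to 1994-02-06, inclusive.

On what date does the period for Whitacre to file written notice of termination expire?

January 13, 1995

1 year after 1993-11-07 is November 7, 1994.
From December 2, 1993 through February 6, 1994 inclusive is 67 days; tolling adds 67 days: November 7, 1994 + 67 days = January 13, 1995.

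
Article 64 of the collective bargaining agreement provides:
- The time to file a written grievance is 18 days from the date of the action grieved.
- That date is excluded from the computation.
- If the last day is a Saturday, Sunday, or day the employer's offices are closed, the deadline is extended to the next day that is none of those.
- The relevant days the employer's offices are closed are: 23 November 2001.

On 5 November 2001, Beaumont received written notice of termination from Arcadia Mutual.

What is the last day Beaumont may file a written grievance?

November 26, 2001

18 days after 5 November 2001 is November 23, 2001.
November 23, 2001 is a listed holiday; November 24, 2001 is Saturday; November 25, 2001 is Sunday. The next qualifying day is November 26, 2001.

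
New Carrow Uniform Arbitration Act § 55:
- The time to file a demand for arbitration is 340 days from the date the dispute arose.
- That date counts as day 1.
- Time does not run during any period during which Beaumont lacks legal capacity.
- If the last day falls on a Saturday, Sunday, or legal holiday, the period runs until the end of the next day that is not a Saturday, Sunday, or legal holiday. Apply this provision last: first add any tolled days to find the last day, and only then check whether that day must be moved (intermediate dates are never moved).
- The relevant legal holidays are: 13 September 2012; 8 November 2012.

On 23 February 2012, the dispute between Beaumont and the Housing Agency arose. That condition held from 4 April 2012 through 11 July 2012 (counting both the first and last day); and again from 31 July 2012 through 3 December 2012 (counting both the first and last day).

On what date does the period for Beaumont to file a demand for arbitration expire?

September 9, 2013

Counting 23 February 2012 as day 1, day 340 is January 27, 2013.
From April 4, 2012 through July 11, 2012 inclusive is 99 days; tolling adds 99 days: January 27, 2013 + 99 days = May 6, 2013.
From July 31, 2012 through December 3, 2012 inclusive is 126 days; tolling adds 126 days: May 6, 2013 + 126 days = September 9, 2013.
September 9, 2013 is a Monday and not a legal holiday, so no extension applies.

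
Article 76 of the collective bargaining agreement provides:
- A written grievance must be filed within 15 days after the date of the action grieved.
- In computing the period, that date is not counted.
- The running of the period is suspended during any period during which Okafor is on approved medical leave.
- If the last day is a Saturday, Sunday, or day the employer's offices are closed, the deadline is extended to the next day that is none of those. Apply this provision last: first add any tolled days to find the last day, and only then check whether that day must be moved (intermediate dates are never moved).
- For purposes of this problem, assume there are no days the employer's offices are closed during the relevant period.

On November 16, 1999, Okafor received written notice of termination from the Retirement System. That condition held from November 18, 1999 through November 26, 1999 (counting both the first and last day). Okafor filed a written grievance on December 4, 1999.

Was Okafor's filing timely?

Yes

15 days after November 16, 1999 is December 1, 1999.
From November 18, 1999 through November 26, 1999 inclusive is 9 days; tolling adds 9 days: December 1, 1999 + 9 days = December 10, 1999.
December 10, 1999 is a Friday and not a day the employer's offices are closed, so no extension applies.
The deadline is December 10, 1999; the filing on December 4, 1999 is on or before that date.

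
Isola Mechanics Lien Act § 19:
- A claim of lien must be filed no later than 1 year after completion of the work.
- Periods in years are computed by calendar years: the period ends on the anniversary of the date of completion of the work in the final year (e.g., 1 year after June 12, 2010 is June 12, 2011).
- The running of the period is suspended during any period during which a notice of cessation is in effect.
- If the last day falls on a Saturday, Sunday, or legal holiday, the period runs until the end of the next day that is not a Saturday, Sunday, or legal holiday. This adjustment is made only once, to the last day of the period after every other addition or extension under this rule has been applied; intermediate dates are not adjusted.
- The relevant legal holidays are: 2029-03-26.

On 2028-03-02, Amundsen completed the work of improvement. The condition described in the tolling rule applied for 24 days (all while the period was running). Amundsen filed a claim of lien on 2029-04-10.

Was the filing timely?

No

1 year after 2028-03-02 is March 2, 2029.
Tolling adds 24 days: March 2, 2029 + 24 days = March 26, 2029.
March 26, 2029 is a listed holiday. The next qualifying day is March 27, 2029.
The deadline is March 27, 2029; the filing on April 10, 2029 is after that date.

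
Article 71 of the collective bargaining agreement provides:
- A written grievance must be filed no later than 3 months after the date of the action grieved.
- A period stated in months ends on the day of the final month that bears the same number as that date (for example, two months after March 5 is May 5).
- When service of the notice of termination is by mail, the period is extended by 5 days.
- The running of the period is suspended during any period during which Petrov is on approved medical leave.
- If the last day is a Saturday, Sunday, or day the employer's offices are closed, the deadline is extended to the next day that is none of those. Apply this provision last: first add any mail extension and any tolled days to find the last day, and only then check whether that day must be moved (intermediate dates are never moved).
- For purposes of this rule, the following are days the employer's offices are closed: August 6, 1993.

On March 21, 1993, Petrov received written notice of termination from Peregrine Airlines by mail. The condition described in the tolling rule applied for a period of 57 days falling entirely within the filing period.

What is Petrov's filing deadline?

August 23, 1993

3 months after March 21, 1993 is June 21, 1993.
Service was by mail, adding 5 days: June 21, 1993 + 5 days = June 26, 1993.
Tolling adds 57 days: June 26, 1993 + 57 days = August 22, 1993.
August 22, 1993 is Sunday. The next qualifying day is August 23, 1993.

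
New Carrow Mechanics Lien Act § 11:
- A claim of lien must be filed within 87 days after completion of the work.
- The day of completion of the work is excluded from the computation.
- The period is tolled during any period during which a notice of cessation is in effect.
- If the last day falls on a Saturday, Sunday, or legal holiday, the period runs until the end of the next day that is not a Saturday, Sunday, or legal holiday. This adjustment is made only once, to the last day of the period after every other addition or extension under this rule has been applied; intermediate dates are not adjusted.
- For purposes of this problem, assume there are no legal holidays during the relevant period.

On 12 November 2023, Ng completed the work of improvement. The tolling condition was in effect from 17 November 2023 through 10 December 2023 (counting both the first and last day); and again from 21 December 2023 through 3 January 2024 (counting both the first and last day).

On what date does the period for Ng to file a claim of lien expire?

87 days after 12 November 2023 is February 7, 2024.
From November 17, 2023 through December 10, 2023 inclusive is 24 days; tolling adds 24 days: February 7, 2024 + 24 days = March 2, 2024.
From December 21, 2023 through January 3, 2024 inclusive is 14 days; tolling adds 14 days: March 2, 2024 + 14 days = March 16, 2024.
March 16, 2024 is Saturday; March 17, 2024 is Sunday. The next qualifying day is March 18, 2024.

March 18, 2024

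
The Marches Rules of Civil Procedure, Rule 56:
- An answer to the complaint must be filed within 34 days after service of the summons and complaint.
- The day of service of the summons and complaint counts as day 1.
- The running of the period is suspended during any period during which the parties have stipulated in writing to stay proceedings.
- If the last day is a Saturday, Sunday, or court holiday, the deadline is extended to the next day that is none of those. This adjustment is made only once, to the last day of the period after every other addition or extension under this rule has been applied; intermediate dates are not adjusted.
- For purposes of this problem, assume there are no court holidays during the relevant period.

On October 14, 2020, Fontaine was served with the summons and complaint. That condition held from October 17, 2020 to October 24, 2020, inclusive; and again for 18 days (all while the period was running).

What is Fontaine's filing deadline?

December 14, 2020

Counting October 14, 2020 as day 1, day 34 is November 16, 2020.
From October 17, 2020 through October 24, 2020 inclusive is 8 days; tolling adds 8 days: November 16, 2020 + 8 days = November 24, 2020.
Tolling adds 18 days: November 24, 2020 + 18 days = December 12, 2020.
December 12, 2020 is Saturday; December 13, 2020 is Sunday. The next qualifying day is December 14, 2020.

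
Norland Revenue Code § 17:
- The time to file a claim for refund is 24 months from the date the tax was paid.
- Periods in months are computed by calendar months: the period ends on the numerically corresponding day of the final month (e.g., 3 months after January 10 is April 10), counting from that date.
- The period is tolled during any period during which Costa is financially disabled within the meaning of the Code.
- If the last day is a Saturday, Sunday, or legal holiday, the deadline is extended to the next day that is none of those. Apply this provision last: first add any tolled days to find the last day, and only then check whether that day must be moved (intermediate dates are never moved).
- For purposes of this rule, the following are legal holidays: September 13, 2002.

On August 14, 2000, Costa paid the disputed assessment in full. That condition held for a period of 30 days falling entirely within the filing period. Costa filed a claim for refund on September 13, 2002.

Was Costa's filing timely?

24 months after August 14, 2000 is August 14, 2002.
Tolling adds 30 days: August 14, 2002 + 30 days = September 13, 2002.
September 13, 2002 is a listed holiday; September 14, 2002 is Saturday; September 15, 2002 is Sunday. The next qualifying day is September 16, 2002.
The deadline is September 16, 2002; the filing on September 13, 2002 is on or before that date.

Yes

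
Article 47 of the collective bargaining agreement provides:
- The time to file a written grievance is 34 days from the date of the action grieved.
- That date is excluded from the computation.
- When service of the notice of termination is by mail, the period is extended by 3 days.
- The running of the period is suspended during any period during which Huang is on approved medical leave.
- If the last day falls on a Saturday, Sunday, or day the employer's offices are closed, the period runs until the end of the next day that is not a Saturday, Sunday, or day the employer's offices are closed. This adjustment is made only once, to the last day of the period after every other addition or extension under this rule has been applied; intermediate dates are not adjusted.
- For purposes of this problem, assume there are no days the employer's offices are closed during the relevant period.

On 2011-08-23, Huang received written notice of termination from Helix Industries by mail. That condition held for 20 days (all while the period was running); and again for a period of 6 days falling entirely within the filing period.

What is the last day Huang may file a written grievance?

October 25, 2011

34 days after 2011-08-23 is September 26, 2011.
Service was by mail, adding 3 days: September 26, 2011 + 3 days = September 29, 2011.
Tolling adds 20 days: September 29, 2011 + 20 days = October 19, 2011.
Tolling adds 6 days: October 19, 2011 + 6 days = October 25, 2011.
October 25, 2011 is a Tuesday and not a day the employer's offices are closed, so no extension applies.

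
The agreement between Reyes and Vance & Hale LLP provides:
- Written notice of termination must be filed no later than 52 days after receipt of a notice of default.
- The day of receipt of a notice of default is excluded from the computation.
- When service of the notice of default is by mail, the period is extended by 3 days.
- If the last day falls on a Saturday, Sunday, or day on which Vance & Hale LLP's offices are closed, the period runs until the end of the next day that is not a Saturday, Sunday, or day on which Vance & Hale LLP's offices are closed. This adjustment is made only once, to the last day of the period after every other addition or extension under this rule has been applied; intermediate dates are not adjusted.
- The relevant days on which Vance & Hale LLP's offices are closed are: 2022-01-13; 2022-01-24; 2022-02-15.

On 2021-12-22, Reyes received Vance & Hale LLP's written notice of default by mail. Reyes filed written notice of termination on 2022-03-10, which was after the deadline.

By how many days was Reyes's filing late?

52 days after 2021-12-22 is February 12, 2022.
Service was by mail, adding 3 days: February 12, 2022 + 3 days = February 15, 2022.
February 15, 2022 is a listed holiday. The next qualifying day is February 16, 2022.
The deadline is February 16, 2022; from February 16, 2022 to March 10, 2022 is 22 days.

22 days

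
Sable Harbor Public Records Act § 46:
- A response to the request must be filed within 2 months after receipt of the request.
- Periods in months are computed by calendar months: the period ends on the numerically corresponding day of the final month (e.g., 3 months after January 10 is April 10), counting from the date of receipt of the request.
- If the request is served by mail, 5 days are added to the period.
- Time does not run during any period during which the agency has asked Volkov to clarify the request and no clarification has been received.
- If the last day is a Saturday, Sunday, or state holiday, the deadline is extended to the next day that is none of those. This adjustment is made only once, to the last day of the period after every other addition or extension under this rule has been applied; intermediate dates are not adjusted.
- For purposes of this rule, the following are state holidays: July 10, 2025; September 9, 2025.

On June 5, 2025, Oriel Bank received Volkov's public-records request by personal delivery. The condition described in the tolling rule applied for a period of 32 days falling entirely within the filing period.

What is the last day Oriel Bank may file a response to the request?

September 8, 2025

2 months after June 5, 2025 is August 5, 2025.
Service was not by mail, so no mail extension applies.
Tolling adds 32 days: August 5, 2025 + 32 days = September 6, 2025.
September 6, 2025 is Saturday; September 7, 2025 is Sunday. The next qualifying day is September 8, 2025.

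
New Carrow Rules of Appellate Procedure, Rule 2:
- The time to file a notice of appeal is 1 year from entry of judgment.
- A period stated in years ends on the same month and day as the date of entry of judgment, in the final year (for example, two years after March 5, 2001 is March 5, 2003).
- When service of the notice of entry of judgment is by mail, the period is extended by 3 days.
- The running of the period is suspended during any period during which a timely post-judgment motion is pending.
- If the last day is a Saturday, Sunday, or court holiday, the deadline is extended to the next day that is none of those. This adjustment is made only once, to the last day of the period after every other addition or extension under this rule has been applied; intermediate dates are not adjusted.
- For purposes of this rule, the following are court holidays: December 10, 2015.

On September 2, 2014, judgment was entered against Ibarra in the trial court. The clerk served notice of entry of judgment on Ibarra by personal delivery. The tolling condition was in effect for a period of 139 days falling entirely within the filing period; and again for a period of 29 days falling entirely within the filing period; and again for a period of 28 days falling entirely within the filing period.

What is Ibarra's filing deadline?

1 year after September 2, 2014 is September 2, 2015.
Service was not by mail, so no mail extension applies.
Tolling adds 139 days: September 2, 2015 + 139 days = January 19, 2016.
Tolling adds 29 days: January 19, 2016 + 29 days = February 17, 2016.
Tolling adds 28 days: February 17, 2016 + 28 days = March 16, 2016.
March 16, 2016 is a Wednesday and not a court holiday, so no extension applies.

March 16, 2016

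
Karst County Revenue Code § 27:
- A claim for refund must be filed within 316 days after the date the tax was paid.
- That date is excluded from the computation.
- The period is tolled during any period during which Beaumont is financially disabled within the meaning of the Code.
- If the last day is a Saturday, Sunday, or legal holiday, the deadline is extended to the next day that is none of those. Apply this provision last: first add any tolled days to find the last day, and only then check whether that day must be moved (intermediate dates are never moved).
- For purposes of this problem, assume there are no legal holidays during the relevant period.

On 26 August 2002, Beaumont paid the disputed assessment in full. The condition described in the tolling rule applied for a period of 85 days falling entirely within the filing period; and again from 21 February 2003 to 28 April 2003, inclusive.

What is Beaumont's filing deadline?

December 8, 2003

316 days after 26 August 2002 is July 8, 2003.
Tolling adds 85 days: July 8, 2003 + 85 days = October 1, 2003.
From February 21, 2003 through April 28, 2003 inclusive is 67 days; tolling adds 67 days: October 1, 2003 + 67 days = December 7, 2003.
December 7, 2003 is Sunday. The next qualifying day is December 8, 2003.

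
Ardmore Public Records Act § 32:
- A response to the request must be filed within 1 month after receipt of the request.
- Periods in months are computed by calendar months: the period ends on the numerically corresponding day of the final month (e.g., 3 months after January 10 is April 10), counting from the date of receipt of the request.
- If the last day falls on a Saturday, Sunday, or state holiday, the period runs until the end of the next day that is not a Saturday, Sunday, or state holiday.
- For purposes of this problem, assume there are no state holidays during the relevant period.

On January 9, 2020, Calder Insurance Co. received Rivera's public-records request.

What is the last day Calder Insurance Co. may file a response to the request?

February 10, 2020

1 month after January 9, 2020 is February 9, 2020.
February 9, 2020 is Sunday. The next qualifying day is February 10, 2020.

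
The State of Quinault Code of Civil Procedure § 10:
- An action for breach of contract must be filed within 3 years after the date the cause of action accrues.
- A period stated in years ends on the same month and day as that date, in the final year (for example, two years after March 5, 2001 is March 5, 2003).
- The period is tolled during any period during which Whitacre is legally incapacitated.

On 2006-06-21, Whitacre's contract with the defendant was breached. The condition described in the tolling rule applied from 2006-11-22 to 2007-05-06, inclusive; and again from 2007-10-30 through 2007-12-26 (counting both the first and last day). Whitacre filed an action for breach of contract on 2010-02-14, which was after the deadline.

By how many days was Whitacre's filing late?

14 days

3 years after 2006-06-21 is June 21, 2009.
From November 22, 2006 through May 6, 2007 inclusive is 166 days; tolling adds 166 days: June 21, 2009 + 166 days = December 4, 2009.
From October 30, 2007 through December 26, 2007 inclusive is 58 days; tolling adds 58 days: December 4, 2009 + 58 days = January 31, 2010.
The deadline is January 31, 2010; from January 31, 2010 to February 14, 2010 is 14 days.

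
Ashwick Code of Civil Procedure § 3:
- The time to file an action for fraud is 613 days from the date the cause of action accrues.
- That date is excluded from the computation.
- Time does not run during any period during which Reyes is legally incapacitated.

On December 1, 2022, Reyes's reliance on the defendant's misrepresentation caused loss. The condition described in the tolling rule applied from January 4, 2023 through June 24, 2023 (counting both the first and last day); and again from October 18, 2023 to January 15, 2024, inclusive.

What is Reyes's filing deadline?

613 days after December 1, 2022 is August 5, 2024.
From January 4, 2023 through June 24, 2023 inclusive is 172 days; tolling adds 172 days: August 5, 2024 + 172 days = January 24, 2025.
From October 18, 2023 through January 15, 2024 inclusive is 90 days; tolling adds 90 days: January 24, 2025 + 90 days = April 24, 2025.

April 24, 2025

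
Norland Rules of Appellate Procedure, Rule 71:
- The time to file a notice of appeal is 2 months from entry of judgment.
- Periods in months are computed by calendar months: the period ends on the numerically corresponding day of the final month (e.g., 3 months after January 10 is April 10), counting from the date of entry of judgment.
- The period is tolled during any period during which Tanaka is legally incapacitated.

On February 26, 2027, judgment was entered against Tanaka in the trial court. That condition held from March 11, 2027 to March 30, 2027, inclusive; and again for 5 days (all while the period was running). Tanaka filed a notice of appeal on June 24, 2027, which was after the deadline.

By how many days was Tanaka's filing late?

34 days

2 months after February 26, 2027 is April 26, 2027.
From March 11, 2027 through March 30, 2027 inclusive is 20 days; tolling adds 20 days: April 26, 2027 + 20 days = May 16, 2027.
Tolling adds 5 days: May 16, 2027 + 5 days = May 21, 2027.
The deadline is May 21, 2027; from May 21, 2027 to June 24, 2027 is 34 days.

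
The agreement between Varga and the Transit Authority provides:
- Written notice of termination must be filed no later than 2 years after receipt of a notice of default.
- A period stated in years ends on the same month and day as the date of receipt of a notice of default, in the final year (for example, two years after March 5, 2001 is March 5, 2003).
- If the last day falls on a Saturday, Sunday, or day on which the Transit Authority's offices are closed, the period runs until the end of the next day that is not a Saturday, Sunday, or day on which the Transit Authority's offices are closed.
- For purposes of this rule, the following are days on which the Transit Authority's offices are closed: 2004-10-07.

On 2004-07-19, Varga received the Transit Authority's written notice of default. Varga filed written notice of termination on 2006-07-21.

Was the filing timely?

2 years after 2004-07-19 is July 19, 2006.
July 19, 2006 is a Wednesday and not a day on which the Transit Authority's offices are closed, so no extension applies.
The deadline is July 19, 2006; the filing on July 21, 2006 is after that date.

No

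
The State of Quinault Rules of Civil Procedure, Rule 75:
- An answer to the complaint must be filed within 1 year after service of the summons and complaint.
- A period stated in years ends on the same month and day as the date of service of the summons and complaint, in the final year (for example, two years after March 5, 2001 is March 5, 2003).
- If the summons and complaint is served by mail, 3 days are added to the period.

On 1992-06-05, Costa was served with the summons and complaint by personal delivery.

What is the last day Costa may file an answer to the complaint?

1 year after 1992-06-05 is June 5, 1993.
Service was not by mail, so no mail extension applies.

June 5, 1993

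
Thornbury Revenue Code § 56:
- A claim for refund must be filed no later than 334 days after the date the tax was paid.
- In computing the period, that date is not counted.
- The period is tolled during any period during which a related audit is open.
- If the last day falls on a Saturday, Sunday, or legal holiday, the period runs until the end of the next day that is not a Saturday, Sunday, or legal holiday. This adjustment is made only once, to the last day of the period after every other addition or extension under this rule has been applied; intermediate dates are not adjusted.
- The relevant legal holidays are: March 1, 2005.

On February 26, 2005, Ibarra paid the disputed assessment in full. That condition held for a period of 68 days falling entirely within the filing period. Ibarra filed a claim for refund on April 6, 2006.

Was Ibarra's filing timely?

No

334 days after February 26, 2005 is January 26, 2006.
Tolling adds 68 days: January 26, 2006 + 68 days = April 4, 2006.
April 4, 2006 is a Tuesday and not a legal holiday, so no extension applies.
The deadline is April 4, 2006; the filing on April 6, 2006 is after that date.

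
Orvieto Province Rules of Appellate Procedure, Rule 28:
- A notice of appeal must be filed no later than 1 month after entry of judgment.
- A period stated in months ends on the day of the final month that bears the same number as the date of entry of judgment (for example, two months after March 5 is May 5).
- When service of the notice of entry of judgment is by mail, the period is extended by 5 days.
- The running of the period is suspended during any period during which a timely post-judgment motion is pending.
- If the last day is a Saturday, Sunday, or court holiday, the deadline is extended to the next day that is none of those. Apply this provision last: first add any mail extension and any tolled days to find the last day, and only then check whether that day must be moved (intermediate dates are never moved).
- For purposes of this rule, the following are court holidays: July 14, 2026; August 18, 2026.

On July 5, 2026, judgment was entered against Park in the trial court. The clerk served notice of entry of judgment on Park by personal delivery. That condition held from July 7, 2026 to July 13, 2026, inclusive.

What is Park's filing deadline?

August 12, 2026

1 month after July 5, 2026 is August 5, 2026.
Service was not by mail, so no mail extension applies.
From July 7, 2026 through July 13, 2026 inclusive is 7 days; tolling adds 7 days: August 5, 2026 + 7 days = August 12, 2026.
August 12, 2026 is a Wednesday and not a court holiday, so no extension applies.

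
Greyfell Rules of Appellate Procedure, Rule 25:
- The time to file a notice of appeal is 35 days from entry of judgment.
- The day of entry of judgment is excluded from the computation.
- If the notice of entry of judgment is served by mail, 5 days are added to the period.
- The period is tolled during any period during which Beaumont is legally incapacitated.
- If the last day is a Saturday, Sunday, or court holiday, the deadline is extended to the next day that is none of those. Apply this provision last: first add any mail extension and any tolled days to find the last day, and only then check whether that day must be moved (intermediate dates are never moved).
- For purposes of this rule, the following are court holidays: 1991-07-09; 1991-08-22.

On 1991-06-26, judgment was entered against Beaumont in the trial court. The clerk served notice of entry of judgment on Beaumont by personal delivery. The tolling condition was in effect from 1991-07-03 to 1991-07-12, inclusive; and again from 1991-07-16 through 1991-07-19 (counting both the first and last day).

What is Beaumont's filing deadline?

August 14, 1991

35 days after 1991-06-26 is July 31, 1991.
Service was not by mail, so no mail extension applies.
From July 3, 1991 through July 12, 1991 inclusive is 10 days; tolling adds 10 days: July 31, 1991 + 10 days = August 10, 1991.
From July 16, 1991 through July 19, 1991 inclusive is 4 days; tolling adds 4 days: August 10, 1991 + 4 days = August 14, 1991.
August 14, 1991 is a Wednesday and not a court holiday, so no extension applies.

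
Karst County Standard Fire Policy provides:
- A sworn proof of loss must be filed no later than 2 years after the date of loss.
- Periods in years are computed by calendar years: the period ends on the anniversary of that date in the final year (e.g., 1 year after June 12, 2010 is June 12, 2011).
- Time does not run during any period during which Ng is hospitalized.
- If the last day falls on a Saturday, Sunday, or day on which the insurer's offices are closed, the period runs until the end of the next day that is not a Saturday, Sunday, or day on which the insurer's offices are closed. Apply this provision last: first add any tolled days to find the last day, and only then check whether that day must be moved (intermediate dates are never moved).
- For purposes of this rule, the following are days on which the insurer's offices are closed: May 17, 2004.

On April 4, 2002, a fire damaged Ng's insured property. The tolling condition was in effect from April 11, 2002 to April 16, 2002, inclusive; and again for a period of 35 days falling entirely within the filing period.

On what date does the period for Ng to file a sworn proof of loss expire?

May 18, 2004

2 years after April 4, 2002 is April 4, 2004.
From April 11, 2002 through April 16, 2002 inclusive is 6 days; tolling adds 6 days: April 4, 2004 + 6 days = April 10, 2004.
Tolling adds 35 days: April 10, 2004 + 35 days = May 15, 2004.
May 15, 2004 is Saturday; May 16, 2004 is Sunday; May 17, 2004 is a listed holiday. The next qualifying day is May 18, 2004.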